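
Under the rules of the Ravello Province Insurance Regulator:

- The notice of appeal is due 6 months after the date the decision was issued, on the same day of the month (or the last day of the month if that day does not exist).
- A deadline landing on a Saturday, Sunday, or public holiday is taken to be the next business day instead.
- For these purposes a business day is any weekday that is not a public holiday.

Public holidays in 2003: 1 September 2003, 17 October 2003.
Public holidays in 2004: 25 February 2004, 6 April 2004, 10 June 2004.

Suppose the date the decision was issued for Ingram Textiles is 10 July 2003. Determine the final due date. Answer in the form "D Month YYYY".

6 months after 10 July 2003, on the same day of the month, is 10 January 2004.
10 January 2004 is a Saturday, so it moves to the next business day, 12 January 2004 (Monday).
The final due date is 12 January 2004.

12 January 2004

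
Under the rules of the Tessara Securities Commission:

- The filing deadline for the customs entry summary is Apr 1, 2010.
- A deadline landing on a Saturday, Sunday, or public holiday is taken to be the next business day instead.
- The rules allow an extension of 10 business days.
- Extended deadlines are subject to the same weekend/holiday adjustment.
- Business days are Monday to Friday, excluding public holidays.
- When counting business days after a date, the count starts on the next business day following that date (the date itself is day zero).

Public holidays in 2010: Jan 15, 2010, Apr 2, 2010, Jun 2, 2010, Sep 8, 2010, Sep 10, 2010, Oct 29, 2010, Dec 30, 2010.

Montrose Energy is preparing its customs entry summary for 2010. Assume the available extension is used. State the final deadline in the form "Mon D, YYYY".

Start from the fixed due date, Apr 1, 2010.
Since Apr 1, 2010 is a Thursday and not a holiday, the date is unchanged.
Counting 10 further business days from Apr 1, 2010 reaches Apr 16, 2010.
Apr 16, 2010 falls on a Friday, which is a business day, so no adjustment is needed.
Final deadline: Apr 16, 2010.

Apr 16, 2010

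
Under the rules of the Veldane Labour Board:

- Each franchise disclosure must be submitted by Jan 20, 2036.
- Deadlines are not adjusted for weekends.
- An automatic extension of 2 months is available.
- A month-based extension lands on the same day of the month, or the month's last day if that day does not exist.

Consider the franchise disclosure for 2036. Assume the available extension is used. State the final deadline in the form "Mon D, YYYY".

The stated deadline is Jan 20, 2036.
Jan 20, 2036 is a Sunday; no weekend or holiday adjustment applies.
Add 2 months to Jan 20, 2036: Mar 20, 2036.
No adjustment is made for weekends or holidays, so Mar 20, 2036 stands.
Final deadline: Mar 20, 2036.

Mar 20, 2036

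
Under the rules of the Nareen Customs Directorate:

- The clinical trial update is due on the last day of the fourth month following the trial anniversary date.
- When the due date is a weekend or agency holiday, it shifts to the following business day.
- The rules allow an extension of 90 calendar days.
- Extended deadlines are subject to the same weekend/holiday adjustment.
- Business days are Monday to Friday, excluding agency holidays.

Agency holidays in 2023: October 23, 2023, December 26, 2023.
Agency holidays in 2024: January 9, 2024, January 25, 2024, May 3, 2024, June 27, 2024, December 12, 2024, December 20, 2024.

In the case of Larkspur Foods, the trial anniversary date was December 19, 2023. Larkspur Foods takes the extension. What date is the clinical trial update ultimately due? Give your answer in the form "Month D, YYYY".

July 29, 2024

4 months after December 19, 2023 falls in April 2024; the last day of that month is April 30, 2024.
April 30, 2024 falls on a Tuesday, which is a business day, so no adjustment is needed.
Applying the 90-calendar-day extension: April 30, 2024 + 90 days = July 29, 2024.
Since July 29, 2024 is a Monday and not a holiday, the date is unchanged.
Final deadline: July 29, 2024.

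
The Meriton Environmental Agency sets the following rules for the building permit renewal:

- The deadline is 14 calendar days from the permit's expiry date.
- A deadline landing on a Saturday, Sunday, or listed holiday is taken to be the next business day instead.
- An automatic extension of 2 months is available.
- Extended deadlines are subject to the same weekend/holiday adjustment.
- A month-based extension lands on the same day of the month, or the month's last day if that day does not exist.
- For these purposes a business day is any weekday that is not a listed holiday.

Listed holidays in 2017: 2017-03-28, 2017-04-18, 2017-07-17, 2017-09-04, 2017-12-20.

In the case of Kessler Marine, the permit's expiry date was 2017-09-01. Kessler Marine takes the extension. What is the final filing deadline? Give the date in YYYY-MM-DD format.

From 2017-09-01, 14 calendar days later is 2017-09-15.
2017-09-15 is a Friday and not a listed holiday, so it stands.
Applying the 2 months extension: 2 months after 2017-09-15 is 2017-11-15.
2017-11-15 is a Wednesday and not a listed holiday, so it stands.
The final due date is 2017-11-15.

2017-11-15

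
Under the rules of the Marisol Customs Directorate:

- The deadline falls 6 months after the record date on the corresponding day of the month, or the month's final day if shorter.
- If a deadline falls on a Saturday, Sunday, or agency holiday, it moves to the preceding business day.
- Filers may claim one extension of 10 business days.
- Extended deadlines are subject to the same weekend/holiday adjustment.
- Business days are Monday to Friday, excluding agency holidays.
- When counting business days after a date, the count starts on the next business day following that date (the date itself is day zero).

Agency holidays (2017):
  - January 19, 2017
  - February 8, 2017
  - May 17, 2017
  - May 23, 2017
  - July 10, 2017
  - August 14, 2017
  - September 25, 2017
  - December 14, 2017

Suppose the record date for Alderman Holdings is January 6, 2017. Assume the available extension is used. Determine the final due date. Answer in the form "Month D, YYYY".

6 months from January 6, 2017 is July 6, 2017.
July 6, 2017 is a Thursday and not a listed holiday, so it stands.
The 10-business-day extension runs from July 6, 2017 to July 21, 2017.
July 21, 2017 (Friday) is already a business day.
Deadline: July 21, 2017.

July 21, 2017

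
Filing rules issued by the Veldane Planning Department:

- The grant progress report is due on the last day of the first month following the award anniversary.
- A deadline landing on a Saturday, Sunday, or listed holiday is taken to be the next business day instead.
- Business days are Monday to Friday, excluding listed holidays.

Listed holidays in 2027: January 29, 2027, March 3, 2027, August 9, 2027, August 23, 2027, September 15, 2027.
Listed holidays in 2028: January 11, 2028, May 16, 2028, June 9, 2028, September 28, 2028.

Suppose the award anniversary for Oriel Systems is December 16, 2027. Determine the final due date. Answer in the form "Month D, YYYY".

1 month after December 16, 2027 is January 2028; that month ends on January 31, 2028.
January 31, 2028 is a Monday and not a listed holiday, so it stands.
The final due date is January 31, 2028.

January 31, 2028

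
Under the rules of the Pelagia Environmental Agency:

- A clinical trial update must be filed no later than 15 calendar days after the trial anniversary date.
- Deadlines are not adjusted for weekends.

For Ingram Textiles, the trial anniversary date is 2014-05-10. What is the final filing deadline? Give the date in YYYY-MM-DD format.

From 2014-05-10, 15 calendar days later is 2014-05-25.
2014-05-25 falls on a Sunday. The rules make no weekend/holiday allowance, so it remains 2014-05-25.
Final deadline: 2014-05-25.

2014-05-25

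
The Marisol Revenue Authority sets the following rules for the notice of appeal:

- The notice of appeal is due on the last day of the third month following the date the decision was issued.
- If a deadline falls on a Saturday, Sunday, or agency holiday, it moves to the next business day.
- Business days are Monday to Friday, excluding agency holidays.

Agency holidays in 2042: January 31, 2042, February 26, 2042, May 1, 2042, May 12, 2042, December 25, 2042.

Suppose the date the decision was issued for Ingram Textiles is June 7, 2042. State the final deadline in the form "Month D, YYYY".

The third month after June 7, 2042 is September 2042, whose last day is September 30, 2042.
September 30, 2042 falls on a Tuesday, which is a business day, so no adjustment is needed.
So the filing is due September 30, 2042.

September 30, 2042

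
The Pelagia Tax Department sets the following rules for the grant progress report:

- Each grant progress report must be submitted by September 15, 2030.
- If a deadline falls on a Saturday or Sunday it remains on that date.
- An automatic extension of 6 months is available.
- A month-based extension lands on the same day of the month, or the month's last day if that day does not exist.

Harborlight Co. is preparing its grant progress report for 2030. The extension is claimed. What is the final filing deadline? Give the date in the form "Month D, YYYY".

The statutory due date is September 15, 2030.
September 15, 2030 falls on a Sunday. The rules make no weekend/holiday allowance, so it remains September 15, 2030.
The 6 months extension carries September 15, 2030 to March 15, 2031.
No adjustment is made for weekends or holidays, so March 15, 2031 stands.
So the filing is due March 15, 2031.

March 15, 2031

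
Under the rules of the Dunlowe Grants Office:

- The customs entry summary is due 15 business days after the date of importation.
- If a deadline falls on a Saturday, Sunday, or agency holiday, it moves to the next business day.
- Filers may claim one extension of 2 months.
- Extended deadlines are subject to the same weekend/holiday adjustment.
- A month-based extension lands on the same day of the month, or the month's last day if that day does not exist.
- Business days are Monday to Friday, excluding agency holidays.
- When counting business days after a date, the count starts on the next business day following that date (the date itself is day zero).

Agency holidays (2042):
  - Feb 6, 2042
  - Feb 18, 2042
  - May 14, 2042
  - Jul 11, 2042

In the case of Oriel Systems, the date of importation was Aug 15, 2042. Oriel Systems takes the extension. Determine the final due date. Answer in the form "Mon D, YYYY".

15 business days after Aug 15, 2042, excluding weekends and holidays, is Sep 5, 2042.
Sep 5, 2042 is a Friday and not a listed holiday, so it stands.
Add 2 months to Sep 5, 2042: Nov 5, 2042.
Since Nov 5, 2042 is a Wednesday and not a holiday, the date is unchanged.
Deadline: Nov 5, 2042.

Nov 5, 2042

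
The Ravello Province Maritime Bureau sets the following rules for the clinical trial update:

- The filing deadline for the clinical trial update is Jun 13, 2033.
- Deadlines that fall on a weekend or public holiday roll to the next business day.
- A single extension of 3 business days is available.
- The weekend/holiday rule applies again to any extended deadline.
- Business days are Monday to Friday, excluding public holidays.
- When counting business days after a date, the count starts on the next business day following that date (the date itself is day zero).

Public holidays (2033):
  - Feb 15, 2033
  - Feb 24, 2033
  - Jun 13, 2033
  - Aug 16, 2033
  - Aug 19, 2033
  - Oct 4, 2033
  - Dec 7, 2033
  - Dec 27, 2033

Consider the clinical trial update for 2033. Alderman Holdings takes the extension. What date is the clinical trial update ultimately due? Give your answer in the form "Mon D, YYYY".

The stated deadline is Jun 13, 2033.
Because Jun 13, 2033 is a listed holiday, the deadline becomes Jun 14, 2033 (Tuesday).
Counting 3 further business days from Jun 14, 2033 reaches Jun 17, 2033.
Jun 17, 2033 is a Friday and not a listed holiday, so it stands.
Final deadline: Jun 17, 2033.

Jun 17, 2033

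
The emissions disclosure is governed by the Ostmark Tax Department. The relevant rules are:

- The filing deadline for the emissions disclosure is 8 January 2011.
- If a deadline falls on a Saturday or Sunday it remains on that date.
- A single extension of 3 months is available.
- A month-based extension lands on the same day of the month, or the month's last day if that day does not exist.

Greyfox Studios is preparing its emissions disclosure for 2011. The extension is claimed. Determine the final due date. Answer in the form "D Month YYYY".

The stated deadline is 8 January 2011.
No adjustment is made for weekends or holidays, so 8 January 2011 stands.
Applying the 3 months extension: 3 months after 8 January 2011 is 8 April 2011.
8 April 2011 falls on a Friday. The rules make no weekend/holiday allowance, so it remains 8 April 2011.
Deadline: 8 April 2011.

8 April 2011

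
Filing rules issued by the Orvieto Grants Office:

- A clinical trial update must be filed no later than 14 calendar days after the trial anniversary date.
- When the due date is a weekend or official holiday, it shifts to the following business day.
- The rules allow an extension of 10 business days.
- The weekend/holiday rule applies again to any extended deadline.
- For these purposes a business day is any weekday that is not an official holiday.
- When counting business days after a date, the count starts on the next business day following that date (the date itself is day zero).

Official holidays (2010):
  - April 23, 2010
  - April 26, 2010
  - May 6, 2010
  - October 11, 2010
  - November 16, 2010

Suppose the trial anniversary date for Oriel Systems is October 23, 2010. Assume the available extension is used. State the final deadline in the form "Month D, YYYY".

14 calendar days after October 23, 2010 is November 6, 2010.
November 6, 2010 is a Saturday; the next business day is November 8, 2010 (Monday).
Counting 10 further business days from November 8, 2010 reaches November 23, 2010.
November 23, 2010 (Tuesday) is already a business day.
So the filing is due November 23, 2010.

November 23, 2010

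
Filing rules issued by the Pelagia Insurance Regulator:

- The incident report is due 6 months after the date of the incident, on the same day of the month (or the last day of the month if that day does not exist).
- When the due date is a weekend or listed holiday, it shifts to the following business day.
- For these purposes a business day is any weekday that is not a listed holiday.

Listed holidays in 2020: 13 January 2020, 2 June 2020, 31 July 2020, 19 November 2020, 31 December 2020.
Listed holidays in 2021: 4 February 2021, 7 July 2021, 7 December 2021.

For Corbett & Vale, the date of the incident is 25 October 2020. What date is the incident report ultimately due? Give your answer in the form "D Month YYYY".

6 months from 25 October 2020 is 25 April 2021.
25 April 2021 is a Sunday, so it moves to the next business day, 26 April 2021 (Monday).
The final due date is 26 April 2021.

26 April 2021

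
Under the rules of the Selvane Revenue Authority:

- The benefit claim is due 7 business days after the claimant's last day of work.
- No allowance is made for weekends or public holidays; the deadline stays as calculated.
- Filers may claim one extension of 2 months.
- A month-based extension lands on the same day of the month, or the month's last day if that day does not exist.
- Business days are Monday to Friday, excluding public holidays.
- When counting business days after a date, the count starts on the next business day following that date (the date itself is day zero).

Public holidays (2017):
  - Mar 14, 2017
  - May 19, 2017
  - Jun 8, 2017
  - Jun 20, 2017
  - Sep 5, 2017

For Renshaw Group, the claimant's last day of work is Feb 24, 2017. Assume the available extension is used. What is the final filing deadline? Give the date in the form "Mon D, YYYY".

May 7, 2017

7 business days after Feb 24, 2017, excluding weekends and holidays, is Mar 7, 2017.
Mar 7, 2017 is a Tuesday; no weekend or holiday adjustment applies.
Applying the 2 months extension: 2 months after Mar 7, 2017 is May 7, 2017.
May 7, 2017 is a Sunday; no weekend or holiday adjustment applies.
So the filing is due May 7, 2017.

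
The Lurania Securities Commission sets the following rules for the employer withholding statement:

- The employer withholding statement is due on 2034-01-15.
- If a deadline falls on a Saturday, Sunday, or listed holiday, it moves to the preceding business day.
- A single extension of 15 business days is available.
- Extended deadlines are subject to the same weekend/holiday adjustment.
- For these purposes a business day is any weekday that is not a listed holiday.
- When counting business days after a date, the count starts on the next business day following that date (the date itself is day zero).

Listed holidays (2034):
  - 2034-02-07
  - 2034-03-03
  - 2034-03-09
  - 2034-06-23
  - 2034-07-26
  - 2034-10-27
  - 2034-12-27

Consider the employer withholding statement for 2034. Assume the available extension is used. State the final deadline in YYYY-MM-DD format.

The stated deadline is 2034-01-15.
2034-01-15 is a Sunday; the preceding business day is 2034-01-13 (Friday).
The 15-business-day extension runs from 2034-01-13 to 2034-02-03.
Since 2034-02-03 is a Friday and not a holiday, the date is unchanged.
The final due date is 2034-02-03.

2034-02-03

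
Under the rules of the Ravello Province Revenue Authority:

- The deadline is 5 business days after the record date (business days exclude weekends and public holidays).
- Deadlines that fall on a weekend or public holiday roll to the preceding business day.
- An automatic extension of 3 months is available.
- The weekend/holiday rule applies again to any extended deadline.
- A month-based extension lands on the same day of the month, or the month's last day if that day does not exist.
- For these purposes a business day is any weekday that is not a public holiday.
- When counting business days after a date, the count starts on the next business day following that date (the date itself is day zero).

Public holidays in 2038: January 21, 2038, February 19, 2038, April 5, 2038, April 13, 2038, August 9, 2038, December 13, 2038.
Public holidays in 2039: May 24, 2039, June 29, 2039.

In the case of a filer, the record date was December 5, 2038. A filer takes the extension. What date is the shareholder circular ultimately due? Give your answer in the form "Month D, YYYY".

Counting 5 business days after December 5, 2038 (skipping weekends and listed holidays) reaches December 10, 2038.
December 10, 2038 (Friday) is already a business day.
The 3 months extension carries December 10, 2038 to March 10, 2039.
March 10, 2039 falls on a Thursday, which is a business day, so no adjustment is needed.
Deadline: March 10, 2039.

March 10, 2039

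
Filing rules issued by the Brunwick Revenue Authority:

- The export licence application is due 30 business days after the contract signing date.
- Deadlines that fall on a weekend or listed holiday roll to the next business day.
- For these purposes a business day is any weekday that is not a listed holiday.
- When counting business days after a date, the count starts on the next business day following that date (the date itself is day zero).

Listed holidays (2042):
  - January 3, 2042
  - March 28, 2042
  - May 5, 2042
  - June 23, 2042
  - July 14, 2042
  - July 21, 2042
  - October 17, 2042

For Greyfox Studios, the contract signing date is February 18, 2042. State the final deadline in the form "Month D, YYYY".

April 2, 2042

30 business days after February 18, 2042, excluding weekends and holidays, is April 2, 2042.
April 2, 2042 falls on a Wednesday, which is a business day, so no adjustment is needed.
So the filing is due April 2, 2042.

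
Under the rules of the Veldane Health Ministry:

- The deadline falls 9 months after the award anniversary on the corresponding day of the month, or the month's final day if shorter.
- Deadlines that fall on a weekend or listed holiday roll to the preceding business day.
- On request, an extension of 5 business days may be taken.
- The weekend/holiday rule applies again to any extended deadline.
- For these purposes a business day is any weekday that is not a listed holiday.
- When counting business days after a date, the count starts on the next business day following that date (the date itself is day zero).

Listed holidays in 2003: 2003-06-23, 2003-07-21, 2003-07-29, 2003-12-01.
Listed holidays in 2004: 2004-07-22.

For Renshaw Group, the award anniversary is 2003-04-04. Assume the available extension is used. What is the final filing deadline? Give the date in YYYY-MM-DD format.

2004-01-09

Moving 9 months forward from 2003-04-04 on the corresponding day gives 2004-01-04.
2004-01-04 falls on a Sunday. Rolling to the preceding business day gives 2004-01-02, a Friday.
Counting 5 further business days from 2004-01-02 reaches 2004-01-09.
2004-01-09 (Friday) is already a business day.
So the filing is due 2004-01-09.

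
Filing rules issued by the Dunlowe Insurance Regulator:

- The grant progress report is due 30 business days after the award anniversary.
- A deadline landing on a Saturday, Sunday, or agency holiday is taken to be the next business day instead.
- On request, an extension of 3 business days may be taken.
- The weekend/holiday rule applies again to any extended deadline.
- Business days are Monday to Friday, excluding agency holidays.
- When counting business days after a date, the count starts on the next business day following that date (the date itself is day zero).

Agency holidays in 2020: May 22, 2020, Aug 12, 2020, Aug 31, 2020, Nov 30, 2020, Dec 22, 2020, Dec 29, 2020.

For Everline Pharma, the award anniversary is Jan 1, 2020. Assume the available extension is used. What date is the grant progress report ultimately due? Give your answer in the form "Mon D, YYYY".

Feb 17, 2020

30 business days after Jan 1, 2020, excluding weekends and holidays, is Feb 12, 2020.
Since Feb 12, 2020 is a Wednesday and not a holiday, the date is unchanged.
Applying the 3-business-day extension: 3 business days after Feb 12, 2020 is Feb 17, 2020.
Feb 17, 2020 falls on a Monday, which is a business day, so no adjustment is needed.
Deadline: Feb 17, 2020.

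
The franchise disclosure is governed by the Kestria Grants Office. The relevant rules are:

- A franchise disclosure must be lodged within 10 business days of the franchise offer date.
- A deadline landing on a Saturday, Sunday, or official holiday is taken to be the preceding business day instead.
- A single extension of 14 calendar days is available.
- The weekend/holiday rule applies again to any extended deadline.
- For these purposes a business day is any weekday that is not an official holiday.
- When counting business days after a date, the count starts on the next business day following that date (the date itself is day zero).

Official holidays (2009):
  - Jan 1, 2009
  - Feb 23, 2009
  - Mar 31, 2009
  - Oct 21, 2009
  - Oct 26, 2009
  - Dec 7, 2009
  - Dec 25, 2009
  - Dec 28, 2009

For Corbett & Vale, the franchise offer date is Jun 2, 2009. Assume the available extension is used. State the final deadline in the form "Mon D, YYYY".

Counting 10 business days after Jun 2, 2009 (skipping weekends and listed holidays) reaches Jun 16, 2009.
Jun 16, 2009 falls on a Tuesday, which is a business day, so no adjustment is needed.
Add the 14 calendar-day extension to Jun 16, 2009: Jun 30, 2009.
Jun 30, 2009 (Tuesday) is already a business day.
Final deadline: Jun 30, 2009.

Jun 30, 2009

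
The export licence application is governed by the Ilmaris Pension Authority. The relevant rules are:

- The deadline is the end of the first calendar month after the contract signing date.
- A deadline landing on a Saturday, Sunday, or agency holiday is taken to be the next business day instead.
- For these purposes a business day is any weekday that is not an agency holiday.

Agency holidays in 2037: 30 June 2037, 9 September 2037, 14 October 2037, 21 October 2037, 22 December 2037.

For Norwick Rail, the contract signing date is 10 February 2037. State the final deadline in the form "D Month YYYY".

The first month after 10 February 2037 is March 2037, whose last day is 31 March 2037.
31 March 2037 falls on a Tuesday, which is a business day, so no adjustment is needed.
Deadline: 31 March 2037.

31 March 2037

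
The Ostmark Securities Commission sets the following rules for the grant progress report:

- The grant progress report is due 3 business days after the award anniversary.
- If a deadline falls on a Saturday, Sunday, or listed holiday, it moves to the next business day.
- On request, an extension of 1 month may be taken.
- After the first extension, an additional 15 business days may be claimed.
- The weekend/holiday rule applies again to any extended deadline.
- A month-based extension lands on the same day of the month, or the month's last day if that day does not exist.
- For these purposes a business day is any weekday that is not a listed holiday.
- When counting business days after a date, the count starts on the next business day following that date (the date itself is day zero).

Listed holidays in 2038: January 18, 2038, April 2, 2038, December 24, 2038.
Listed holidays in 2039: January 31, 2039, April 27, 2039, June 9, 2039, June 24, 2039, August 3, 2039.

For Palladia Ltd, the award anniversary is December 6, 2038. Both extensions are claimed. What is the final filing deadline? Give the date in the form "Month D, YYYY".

Counting 3 business days after December 6, 2038 (skipping weekends and listed holidays) reaches December 9, 2038.
December 9, 2038 (Thursday) is already a business day.
Applying the 1 month extension: 1 month after December 9, 2038 is January 9, 2039.
January 9, 2039 is a Sunday, so it moves to the next business day, January 10, 2039 (Monday).
Counting 15 further business days from January 10, 2039 reaches February 1, 2039.
Since February 1, 2039 is a Tuesday and not a holiday, the date is unchanged.
The final due date is February 1, 2039.

February 1, 2039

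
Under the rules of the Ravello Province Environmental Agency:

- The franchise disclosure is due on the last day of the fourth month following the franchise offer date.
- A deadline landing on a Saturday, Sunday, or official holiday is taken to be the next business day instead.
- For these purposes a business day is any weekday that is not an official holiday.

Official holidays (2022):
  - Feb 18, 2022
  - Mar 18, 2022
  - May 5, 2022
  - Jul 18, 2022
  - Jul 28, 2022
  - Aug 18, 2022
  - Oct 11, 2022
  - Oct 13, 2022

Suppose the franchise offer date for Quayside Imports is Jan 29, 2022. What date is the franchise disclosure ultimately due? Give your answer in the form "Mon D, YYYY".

May 31, 2022

4 months after Jan 29, 2022 falls in May 2022; the last day of that month is May 31, 2022.
May 31, 2022 (Tuesday) is already a business day.
Deadline: May 31, 2022.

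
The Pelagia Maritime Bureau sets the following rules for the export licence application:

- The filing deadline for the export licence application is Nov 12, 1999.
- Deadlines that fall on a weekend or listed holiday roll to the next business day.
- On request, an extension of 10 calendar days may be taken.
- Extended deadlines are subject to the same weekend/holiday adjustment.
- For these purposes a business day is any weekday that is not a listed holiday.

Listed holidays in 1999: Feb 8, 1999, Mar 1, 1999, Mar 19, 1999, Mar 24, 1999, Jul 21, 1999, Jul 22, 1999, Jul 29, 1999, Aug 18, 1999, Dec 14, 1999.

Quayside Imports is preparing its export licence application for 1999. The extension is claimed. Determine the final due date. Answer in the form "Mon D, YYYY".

Nov 22, 1999

The statutory due date is Nov 12, 1999.
Nov 12, 1999 is a Friday and not a listed holiday, so it stands.
With the 10-day extension, Nov 12, 1999 becomes Nov 22, 1999.
Nov 22, 1999 falls on a Monday, which is a business day, so no adjustment is needed.
So the filing is due Nov 22, 1999.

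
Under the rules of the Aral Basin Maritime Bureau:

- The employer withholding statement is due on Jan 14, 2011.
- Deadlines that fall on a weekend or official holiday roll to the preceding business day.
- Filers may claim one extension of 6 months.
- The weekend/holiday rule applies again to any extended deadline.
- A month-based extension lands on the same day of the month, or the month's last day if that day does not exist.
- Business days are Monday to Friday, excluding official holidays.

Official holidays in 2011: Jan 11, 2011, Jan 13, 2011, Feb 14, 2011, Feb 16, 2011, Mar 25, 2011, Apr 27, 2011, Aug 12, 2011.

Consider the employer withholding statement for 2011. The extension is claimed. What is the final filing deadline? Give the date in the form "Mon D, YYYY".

The stated deadline is Jan 14, 2011.
Since Jan 14, 2011 is a Friday and not a holiday, the date is unchanged.
Add 6 months to Jan 14, 2011: Jul 14, 2011.
Jul 14, 2011 falls on a Thursday, which is a business day, so no adjustment is needed.
Final deadline: Jul 14, 2011.

Jul 14, 2011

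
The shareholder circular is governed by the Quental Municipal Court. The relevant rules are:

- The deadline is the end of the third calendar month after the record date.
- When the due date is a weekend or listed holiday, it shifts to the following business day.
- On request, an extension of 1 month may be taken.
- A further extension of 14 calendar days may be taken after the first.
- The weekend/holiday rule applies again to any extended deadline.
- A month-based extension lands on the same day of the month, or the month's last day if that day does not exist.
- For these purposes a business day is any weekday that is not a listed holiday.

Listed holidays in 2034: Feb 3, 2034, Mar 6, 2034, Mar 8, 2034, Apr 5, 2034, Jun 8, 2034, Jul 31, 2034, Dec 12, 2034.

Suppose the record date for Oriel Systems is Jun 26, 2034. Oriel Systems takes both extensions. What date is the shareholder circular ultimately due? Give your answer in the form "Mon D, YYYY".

The third month after Jun 26, 2034 is September 2034, whose last day is Sep 30, 2034.
Sep 30, 2034 is a Saturday; the next business day is Oct 2, 2034 (Monday).
Applying the 1 month extension: 1 month after Oct 2, 2034 is Nov 2, 2034.
Nov 2, 2034 falls on a Thursday, which is a business day, so no adjustment is needed.
Applying the 14-calendar-day extension: Nov 2, 2034 + 14 days = Nov 16, 2034.
Nov 16, 2034 falls on a Thursday, which is a business day, so no adjustment is needed.
The final due date is Nov 16, 2034.

Nov 16, 2034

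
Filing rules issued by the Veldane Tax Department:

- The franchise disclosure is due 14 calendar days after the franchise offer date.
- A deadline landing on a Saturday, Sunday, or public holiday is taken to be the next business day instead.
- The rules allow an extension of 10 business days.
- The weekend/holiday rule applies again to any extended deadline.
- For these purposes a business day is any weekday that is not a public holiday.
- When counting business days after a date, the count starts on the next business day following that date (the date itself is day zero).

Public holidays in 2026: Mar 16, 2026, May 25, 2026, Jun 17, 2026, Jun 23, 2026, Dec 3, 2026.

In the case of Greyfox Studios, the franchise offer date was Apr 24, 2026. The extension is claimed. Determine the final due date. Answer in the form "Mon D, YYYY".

Trigger date Apr 24, 2026 + 14 calendar days = May 8, 2026.
May 8, 2026 (Friday) is already a business day.
Counting 10 further business days from May 8, 2026 reaches May 22, 2026.
May 22, 2026 falls on a Friday, which is a business day, so no adjustment is needed.
The final due date is May 22, 2026.

May 22, 2026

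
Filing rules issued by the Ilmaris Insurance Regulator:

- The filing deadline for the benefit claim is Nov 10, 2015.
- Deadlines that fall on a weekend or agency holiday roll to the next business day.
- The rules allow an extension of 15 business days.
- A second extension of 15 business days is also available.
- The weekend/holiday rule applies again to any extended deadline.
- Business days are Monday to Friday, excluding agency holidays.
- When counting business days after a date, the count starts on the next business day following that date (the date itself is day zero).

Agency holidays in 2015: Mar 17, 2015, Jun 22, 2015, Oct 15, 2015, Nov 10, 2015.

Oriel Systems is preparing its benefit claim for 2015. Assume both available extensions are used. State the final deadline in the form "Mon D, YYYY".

The stated deadline is Nov 10, 2015.
Nov 10, 2015 is a listed holiday; the next business day is Nov 11, 2015 (Wednesday).
Applying the 15-business-day extension: 15 business days after Nov 11, 2015 is Dec 2, 2015.
Dec 2, 2015 is a Wednesday and not a listed holiday, so it stands.
Counting 15 further business days from Dec 2, 2015 reaches Dec 23, 2015.
Dec 23, 2015 falls on a Wednesday, which is a business day, so no adjustment is needed.
The final due date is Dec 23, 2015.

Dec 23, 2015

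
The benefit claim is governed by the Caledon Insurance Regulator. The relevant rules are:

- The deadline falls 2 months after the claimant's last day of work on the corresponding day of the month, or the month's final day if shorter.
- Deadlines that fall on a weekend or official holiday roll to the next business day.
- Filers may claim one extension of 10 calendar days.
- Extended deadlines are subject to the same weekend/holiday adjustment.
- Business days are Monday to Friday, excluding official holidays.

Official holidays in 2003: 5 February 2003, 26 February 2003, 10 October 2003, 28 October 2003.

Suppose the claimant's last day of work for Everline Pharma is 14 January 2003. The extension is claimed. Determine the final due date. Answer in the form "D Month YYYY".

2 months after 14 January 2003, on the same day of the month, is 14 March 2003.
14 March 2003 (Friday) is already a business day.
The 10-calendar-day extension moves the deadline from 14 March 2003 to 24 March 2003.
24 March 2003 falls on a Monday, which is a business day, so no adjustment is needed.
Final deadline: 24 March 2003.

24 March 2003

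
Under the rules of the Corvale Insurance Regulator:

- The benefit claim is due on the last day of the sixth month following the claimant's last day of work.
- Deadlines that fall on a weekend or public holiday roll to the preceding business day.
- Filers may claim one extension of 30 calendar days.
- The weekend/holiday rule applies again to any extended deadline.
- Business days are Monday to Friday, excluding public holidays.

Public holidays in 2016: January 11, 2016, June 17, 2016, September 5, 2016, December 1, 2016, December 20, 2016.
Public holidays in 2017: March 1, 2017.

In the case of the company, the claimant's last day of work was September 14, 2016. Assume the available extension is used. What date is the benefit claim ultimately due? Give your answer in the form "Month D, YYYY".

April 28, 2017

6 months after September 14, 2016 is March 2017; that month ends on March 31, 2017.
Since March 31, 2017 is a Friday and not a holiday, the date is unchanged.
With the 30-day extension, March 31, 2017 becomes April 30, 2017.
April 30, 2017 is a Sunday; the preceding business day is April 28, 2017 (Friday).
Deadline: April 28, 2017.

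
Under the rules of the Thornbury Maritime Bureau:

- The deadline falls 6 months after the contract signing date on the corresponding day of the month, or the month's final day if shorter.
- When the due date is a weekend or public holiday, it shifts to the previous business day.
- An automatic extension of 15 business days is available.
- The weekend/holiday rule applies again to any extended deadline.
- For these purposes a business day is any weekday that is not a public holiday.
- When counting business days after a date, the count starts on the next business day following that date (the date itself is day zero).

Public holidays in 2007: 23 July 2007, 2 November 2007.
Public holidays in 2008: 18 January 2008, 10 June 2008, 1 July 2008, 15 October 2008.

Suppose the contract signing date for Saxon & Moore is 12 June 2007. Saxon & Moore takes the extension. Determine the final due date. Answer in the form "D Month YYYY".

6 months after 12 June 2007, on the same day of the month, is 12 December 2007.
Since 12 December 2007 is a Wednesday and not a holiday, the date is unchanged.
The 15-business-day extension runs from 12 December 2007 to 2 January 2008.
2 January 2008 is a Wednesday and not a listed holiday, so it stands.
Deadline: 2 January 2008.

2 January 2008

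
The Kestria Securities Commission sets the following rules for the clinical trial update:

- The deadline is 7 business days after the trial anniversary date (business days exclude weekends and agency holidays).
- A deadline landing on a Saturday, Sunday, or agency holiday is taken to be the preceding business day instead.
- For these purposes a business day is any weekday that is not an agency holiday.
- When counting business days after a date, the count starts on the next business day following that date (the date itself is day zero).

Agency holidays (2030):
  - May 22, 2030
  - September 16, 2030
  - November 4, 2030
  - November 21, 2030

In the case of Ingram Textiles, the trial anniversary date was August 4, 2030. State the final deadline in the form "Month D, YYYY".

Counting 7 business days after August 4, 2030 (skipping weekends and listed holidays) reaches August 13, 2030.
August 13, 2030 (Tuesday) is already a business day.
Deadline: August 13, 2030.

August 13, 2030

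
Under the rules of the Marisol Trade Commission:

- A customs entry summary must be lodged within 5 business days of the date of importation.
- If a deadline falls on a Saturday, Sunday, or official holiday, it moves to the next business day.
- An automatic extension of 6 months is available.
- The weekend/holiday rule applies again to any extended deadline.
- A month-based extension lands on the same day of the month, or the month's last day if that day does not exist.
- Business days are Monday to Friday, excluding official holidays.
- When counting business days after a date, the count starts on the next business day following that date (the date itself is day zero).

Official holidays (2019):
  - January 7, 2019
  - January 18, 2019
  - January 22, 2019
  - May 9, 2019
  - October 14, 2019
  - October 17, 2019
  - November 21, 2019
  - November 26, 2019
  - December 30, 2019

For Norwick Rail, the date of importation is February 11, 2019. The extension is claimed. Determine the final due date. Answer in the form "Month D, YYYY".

Counting 5 business days after February 11, 2019 (skipping weekends and listed holidays) reaches February 18, 2019.
February 18, 2019 (Monday) is already a business day.
The 6 months extension carries February 18, 2019 to August 18, 2019.
Because August 18, 2019 is a Sunday, the deadline becomes August 19, 2019 (Monday).
So the filing is due August 19, 2019.

August 19, 2019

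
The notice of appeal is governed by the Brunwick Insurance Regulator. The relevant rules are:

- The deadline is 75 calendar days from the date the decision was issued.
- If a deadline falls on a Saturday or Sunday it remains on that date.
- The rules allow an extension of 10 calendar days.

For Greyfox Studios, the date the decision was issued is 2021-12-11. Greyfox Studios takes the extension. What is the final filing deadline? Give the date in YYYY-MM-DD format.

From 2021-12-11, 75 calendar days later is 2022-02-24.
No adjustment is made for weekends or holidays, so 2022-02-24 stands.
Applying the 10-calendar-day extension: 2022-02-24 + 10 days = 2022-03-06.
2022-03-06 is a Sunday; no weekend or holiday adjustment applies.
Deadline: 2022-03-06.

2022-03-06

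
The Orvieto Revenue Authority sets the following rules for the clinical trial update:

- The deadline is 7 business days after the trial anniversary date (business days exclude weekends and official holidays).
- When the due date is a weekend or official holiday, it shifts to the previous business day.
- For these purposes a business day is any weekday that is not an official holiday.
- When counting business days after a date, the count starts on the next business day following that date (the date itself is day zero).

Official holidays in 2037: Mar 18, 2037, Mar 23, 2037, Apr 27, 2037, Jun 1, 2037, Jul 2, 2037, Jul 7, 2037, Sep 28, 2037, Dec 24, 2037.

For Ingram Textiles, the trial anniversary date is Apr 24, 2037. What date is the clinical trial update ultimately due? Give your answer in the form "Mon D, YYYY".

Starting the day after Apr 24, 2037 and counting 7 business days lands on May 6, 2037.
May 6, 2037 falls on a Wednesday, which is a business day, so no adjustment is needed.
The final due date is May 6, 2037.

May 6, 2037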